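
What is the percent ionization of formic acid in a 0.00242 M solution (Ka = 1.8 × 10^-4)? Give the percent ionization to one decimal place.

23.8%

HCOOH ⇌ HCOO- + H+; let x = [H+] at equilibrium.
Solve x² + 0.00018x − 4.36e-07 = 0 → x = 5.76 × 10^-4 M
% ionization = x/C₀ × 100% = 5.76 × 10^-4/0.00242 × 100% = 23.8%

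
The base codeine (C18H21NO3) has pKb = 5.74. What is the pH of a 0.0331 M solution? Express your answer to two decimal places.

C18H21NO3 + H2O ⇌ C18H22NO3+ + OH-
Kb = 10^(−5.74) = 1.82 × 10^-6
Kb = [OH-]²/(0.0331 − [OH-]) = 1.82 × 10^-6
Assume [OH-] ≪ 0.0331: [OH-] ≈ √(1.82 × 10^-6 × 0.0331) = 2.45 × 10^-4 M
pOH = 3.61, so pH = 14.00 − pOH = 10.39

pH = 10.39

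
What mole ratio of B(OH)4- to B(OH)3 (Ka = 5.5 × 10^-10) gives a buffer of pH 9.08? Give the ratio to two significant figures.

pKa = -log(5.5 × 10^-10) = 9.260
pH = pKa + log(r) ⇒ log(r) = 9.08 − 9.260 = -0.180
r = [B(OH)4-]/[B(OH)3] = 10^(-0.180) = 0.661

ratio = 0.66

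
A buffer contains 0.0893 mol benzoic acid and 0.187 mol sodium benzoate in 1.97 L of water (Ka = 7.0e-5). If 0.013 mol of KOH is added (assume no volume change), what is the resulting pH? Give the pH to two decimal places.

After neutralization: n(C6H5COOH) = 0.0763 mol, n(C6H5COO-) = 0.2 mol.
pKa = −log(7.0 × 10^-5) = 4.155
pH = pKa + log([A⁻]/[HA]) = 4.155 + log(0.2/0.0763) = 4.155 +0.419

pH = 4.57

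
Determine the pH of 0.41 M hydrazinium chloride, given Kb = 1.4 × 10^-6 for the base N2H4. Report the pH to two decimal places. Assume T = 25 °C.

pH = 4.27

N2H5+ is the conjugate acid of the weak base N2H4.
Ka = Kw/Kb = 1.0×10^-14 / 1.4 × 10^-6 = 7.14 × 10^-9
From the ICE table, Ka = [H+]²/(0.41 − [H+]) = 7.14 × 10^-9.
Neglecting [H+] in the denominator: [H+] = √(7.14 × 10^-9 × 0.41) = 5.41 × 10^-5 M
Check: 0.013% ionized — well under 5%, approximation valid.
pH = −log(5.41 × 10^-5) = 4.27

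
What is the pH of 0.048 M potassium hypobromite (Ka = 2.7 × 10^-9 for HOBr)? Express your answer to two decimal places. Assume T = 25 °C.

pH = 10.62

OBr- is the conjugate base of the weak acid HOBr.
Kb = Kw/Ka = 1.0×10^-14 / 2.7 × 10^-9 = 3.70 × 10^-6
Kb = [OH-]²/(0.048 − [OH-]) = 3.70 × 10^-6
Since Kb ≪ C₀, [OH-] ≈ √(Kb·C₀) = 4.21 × 10^-4 M.
([OH-]/C₀ = 0.88% < 5%, so the approximation holds.)
pOH = 3.38, so pH = 14.00 − pOH = 10.62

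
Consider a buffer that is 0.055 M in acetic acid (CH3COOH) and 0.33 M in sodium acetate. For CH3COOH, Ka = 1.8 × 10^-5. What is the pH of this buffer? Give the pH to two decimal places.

pKa = −log(1.8 × 10^-5) = 4.745
pH = pKa + log([A⁻]/[HA]) = 4.745 + log(0.33/0.055)
pH = 4.745 + (+0.778) = 5.52

pH = 5.52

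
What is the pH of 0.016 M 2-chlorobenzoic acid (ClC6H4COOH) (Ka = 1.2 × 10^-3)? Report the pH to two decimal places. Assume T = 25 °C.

ClC6H4COOH ⇌ ClC6H4COO- + H+
From the ICE table, Ka = [H+]²/(0.016 − [H+]) = 1.2 × 10^-3.
[H+] is not negligible relative to C₀; solve [H+]² + 0.0012·[H+] − 1.92e-05 = 0.
[H+] = (−Ka + √(Ka² + 4·Ka·C₀))/2 = 3.82 × 10^-3 M
pH = −log(3.82 × 10^-3) = 2.42

pH = 2.42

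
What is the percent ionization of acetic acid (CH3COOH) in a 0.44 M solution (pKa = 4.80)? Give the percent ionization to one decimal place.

0.6%

CH3COOH ⇌ CH3COO- + H+; let x = [H+] at equilibrium.
Ka = 10^(−4.80) = 1.58 × 10^-5
x ≈ √(Ka·C₀) = √(1.58 × 10^-5 × 0.44) = 2.64 × 10^-3 M
Fraction ionized = 2.64 × 10^-3 / 0.44 = 0.0060 → 0.6%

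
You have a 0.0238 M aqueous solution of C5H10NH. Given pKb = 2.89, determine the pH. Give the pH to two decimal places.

pH = 11.69

C5H10NH + H2O ⇌ C5H10NH2+ + OH-
Kb = 10^(−2.89) = 1.29 × 10^-3
Kb = x²/(0.0238 − x) = 1.29 × 10^-3
Here C₀/Kb ≈ 18.4, so the small-x approximation fails. Use the quadratic:
x = [−0.00129 + √(0.00129² + 0.000123)]/2 = 4.93 × 10^-3 M
pOH = −log(4.93 × 10^-3) = 2.31; pH = 14.00 − 2.31 = 11.69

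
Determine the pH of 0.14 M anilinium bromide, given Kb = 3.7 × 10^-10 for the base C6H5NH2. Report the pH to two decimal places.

C6H5NH3+ is the conjugate acid of the weak base C6H5NH2.
Ka = Kw/Kb = 1.0×10^-14 / 3.7 × 10^-10 = 2.70 × 10^-5
Let x = [H+] at equilibrium. Ka = x²/(0.14 − x).
Neglecting x in the denominator: x = √(2.70 × 10^-5 × 0.14) = 1.94 × 10^-3 M
(x/C₀ = 1.4% < 5%, so the approximation holds.)
pH = −log[H+] = −log(1.94 × 10^-3) = 2.71

pH = 2.71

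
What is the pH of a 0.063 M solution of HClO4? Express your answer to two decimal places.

HClO4 is a strong acid and dissociates completely, so [H+] = 0.063 M.
pH = -log(0.063) = 1.20

pH = 1.20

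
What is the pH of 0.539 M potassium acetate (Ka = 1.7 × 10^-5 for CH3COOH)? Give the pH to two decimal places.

pH = 9.25

CH3COO- is the conjugate base of the weak acid CH3COOH.
Kb = Kw/Ka = 1.0×10^-14 / 1.7 × 10^-5 = 5.88 × 10^-10
From the ICE table, Kb = [OH-]²/(0.539 − [OH-]) = 5.88 × 10^-10.
Assume [OH-] ≪ 0.539: [OH-] ≈ √(5.88 × 10^-10 × 0.539) = 1.78 × 10^-5 M
([OH-]/C₀ = 0.0033% < 5%, so the approximation holds.)
pOH = 4.75, so pH = 14.00 − pOH = 9.25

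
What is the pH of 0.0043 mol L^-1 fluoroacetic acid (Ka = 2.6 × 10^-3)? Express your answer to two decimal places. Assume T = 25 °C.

FCH2COOH ⇌ FCH2COO- + H+
From the ICE table, Ka = [H+]²/(0.0043 − [H+]) = 2.6 × 10^-3.
[H+] is not negligible relative to C₀; solve [H+]² + 0.0026·[H+] − 1.12e-05 = 0.
[H+] = (−Ka + √(Ka² + 4·Ka·C₀))/2 = 2.29 × 10^-3 M
pH = −log(2.29 × 10^-3) = 2.64

pH = 2.64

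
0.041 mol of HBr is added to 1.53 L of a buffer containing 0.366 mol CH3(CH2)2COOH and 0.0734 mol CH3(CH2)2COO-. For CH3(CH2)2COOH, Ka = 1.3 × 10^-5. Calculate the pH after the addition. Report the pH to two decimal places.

After neutralization: n(CH3(CH2)2COOH) = 0.407 mol, n(CH3(CH2)2COO-) = 0.0324 mol.
pKa = −log(1.3 × 10^-5) = 4.886
pH = pKa + log(n_CH3(CH2)2COO-/n_CH3(CH2)2COOH) = 4.886 + log(0.0324/0.407) = 4.886 + (-1.099)

pH = 3.79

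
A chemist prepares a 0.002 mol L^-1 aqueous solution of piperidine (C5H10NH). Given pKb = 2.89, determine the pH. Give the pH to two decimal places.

pH = 11.04

C5H10NH + H2O ⇌ C5H10NH2+ + OH-
Kb = 10^(−2.89) = 1.29 × 10^-3
From the ICE table, Kb = x²/(0.002 − x) = 1.29 × 10^-3.
x is not negligible relative to C₀; solve x² + 0.00129·x − 2.58e-06 = 0.
x = [−0.00129 + √(0.00129² + 1.03e-05)]/2 = 1.09 × 10^-3 M
pOH = −log(1.09 × 10^-3) = 2.96; pH = 14.00 − 2.96 = 11.04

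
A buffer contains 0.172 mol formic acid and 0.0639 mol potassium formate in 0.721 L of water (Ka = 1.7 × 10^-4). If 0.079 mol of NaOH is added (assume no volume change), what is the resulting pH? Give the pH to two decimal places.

pH = 3.96

After neutralization: n(HCOOH) = 0.093 mol, n(HCOO-) = 0.143 mol.
pKa = −log(1.7 × 10^-4) = 3.770
pH = pKa + log(n_HCOO-/n_HCOOH) = 3.770 + log(0.143/0.093) = 3.770 + (+0.187)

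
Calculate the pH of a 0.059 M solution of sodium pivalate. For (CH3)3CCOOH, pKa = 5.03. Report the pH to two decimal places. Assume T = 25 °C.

pH = 8.90

(CH3)3CCOO- is the conjugate base of the weak acid (CH3)3CCOOH.
Ka = 10^(−5.03) = 9.33 × 10^-6
Kb = Kw/Ka = 1.0×10^-14 / 9.33 × 10^-6 = 1.07 × 10^-9
From the ICE table, Kb = [OH-]²/(0.059 − [OH-]) = 1.07 × 10^-9.
Assume [OH-] ≪ 0.059: [OH-] ≈ √(1.07 × 10^-9 × 0.059) = 7.95 × 10^-6 M
Check: 0.013% ionized — well under 5%, approximation valid.
pOH = 5.10, so pH = 14.00 − pOH = 8.90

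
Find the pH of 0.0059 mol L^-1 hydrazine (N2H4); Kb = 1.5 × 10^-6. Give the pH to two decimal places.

N2H4 + H2O ⇌ N2H5+ + OH-
Let x = [OH-] at equilibrium. Kb = x²/(0.0059 − x).
Neglecting x in the denominator: x = √(1.5 × 10^-6 × 0.0059) = 9.41 × 10^-5 M
(x/C₀ = 1.6% < 5%, so the approximation holds.)
pOH = −log(9.41 × 10^-5) = 4.03; pH = 14.00 − 4.03 = 9.97

pH = 9.97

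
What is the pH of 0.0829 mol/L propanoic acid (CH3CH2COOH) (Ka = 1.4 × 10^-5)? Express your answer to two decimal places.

pH = 2.97

CH3CH2COOH ⇌ CH3CH2COO- + H+
From the ICE table, Ka = x²/(0.0829 − x) = 1.4 × 10^-5.
Neglecting x in the denominator: x = √(1.4 × 10^-5 × 0.0829) = 1.08 × 10^-3 M
Check: 1.3% ionized — well under 5%, approximation valid.
pH = −log[H+] = −log(1.08 × 10^-3) = 2.97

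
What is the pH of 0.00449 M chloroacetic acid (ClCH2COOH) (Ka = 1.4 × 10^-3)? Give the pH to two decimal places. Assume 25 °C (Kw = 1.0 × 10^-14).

pH = 2.72

ClCH2COOH ⇌ ClCH2COO- + H+
Ka = [H+]²/(0.00449 − [H+]) = 1.4 × 10^-3
The 5% rule fails; solving [H+]² + Ka·[H+] − Ka·C₀ = 0 exactly:
[H+] = (−Ka + √(Ka² + 4·Ka·C₀))/2 = 1.90 × 10^-3 M
pH = −log(1.90 × 10^-3) = 2.72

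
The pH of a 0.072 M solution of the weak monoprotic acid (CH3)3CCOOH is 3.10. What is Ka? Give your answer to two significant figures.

Ka = 8.9 × 10^-6

[H+] = 10^(-3.10) = 7.94 × 10^-4 M
At equilibrium [HA] = 0.072 − 7.94 × 10^-4 = 7.12 × 10^-2 M
Ka = [H+][A-]/[HA] = (7.94 × 10^-4)² / 7.12 × 10^-2 = 8.9 × 10^-6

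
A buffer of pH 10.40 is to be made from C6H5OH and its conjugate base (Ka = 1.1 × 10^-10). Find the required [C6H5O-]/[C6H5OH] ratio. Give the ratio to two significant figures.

ratio = 2.8

pKa = -log(1.1 × 10^-10) = 9.959
pH = pKa + log(r) ⇒ log(r) = 10.40 − 9.959 = +0.441
r = [C6H5O-]/[C6H5OH] = 10^(+0.441) = 2.76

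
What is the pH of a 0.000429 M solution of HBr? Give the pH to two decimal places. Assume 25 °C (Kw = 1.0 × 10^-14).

HBr is a strong acid and dissociates completely, so [H+] = 0.000429 M.
pH = -log(0.000429) = 3.37

pH = 3.37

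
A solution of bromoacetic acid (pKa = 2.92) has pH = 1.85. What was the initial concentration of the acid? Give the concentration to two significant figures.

C₀ = 1.8 × 10^-1 M

[H+] = 10^(-1.85) = 1.41 × 10^-2 M = x
Ka = 10^(−2.92) = 1.20 × 10^-3
Ka = x²/(C₀ − x) ⇒ C₀ = x + x²/Ka
C₀ = 1.41 × 10^-2 + (1.41 × 10^-2)²/(1.20 × 10^-3) = 1.80 × 10^-1 M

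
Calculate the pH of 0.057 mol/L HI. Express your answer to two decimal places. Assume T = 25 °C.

pH = 1.24

HI is a strong acid and dissociates completely, so [H+] = 0.057 M.
pH = -log(0.057) = 1.24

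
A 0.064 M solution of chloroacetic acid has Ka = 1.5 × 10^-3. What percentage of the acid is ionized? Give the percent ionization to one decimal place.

14.2%

ClCH2COOH ⇌ ClCH2COO- + H+; let x = [H+] at equilibrium.
Ka = x²/(C₀ − x); solving the quadratic gives x = 9.08 × 10^-3 M.
% ionization = x/C₀ × 100% = 9.08 × 10^-3/0.064 × 100% = 14.2%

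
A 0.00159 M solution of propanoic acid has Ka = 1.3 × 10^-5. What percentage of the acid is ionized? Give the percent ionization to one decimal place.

8.6%

CH3CH2COOH ⇌ CH3CH2COO- + H+; let x = [H+] at equilibrium.
Solve x² + 1.3e-05x − 2.07e-08 = 0 → x = 1.37 × 10^-4 M
% ionization = x/C₀ × 100% = 1.37 × 10^-4/0.00159 × 100% = 8.6%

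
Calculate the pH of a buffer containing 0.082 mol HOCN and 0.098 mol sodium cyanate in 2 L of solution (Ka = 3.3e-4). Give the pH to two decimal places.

pKa = −log(3.3 × 10^-4) = 3.481
Henderson–Hasselbalch: pH = pKa + log([OCN-]/[HOCN]) = 3.481 + log(0.098/0.082)
pH = 3.481 + (+0.077) = 3.56

pH = 3.56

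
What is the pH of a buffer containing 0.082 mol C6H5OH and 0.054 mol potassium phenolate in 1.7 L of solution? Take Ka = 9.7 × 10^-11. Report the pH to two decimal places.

pH = 9.83

pKa = −log(9.7 × 10^-11) = 10.013
Henderson–Hasselbalch: pH = pKa + log([C6H5O-]/[C6H5OH]) = 10.013 + log(0.054/0.082)
pH = 10.013 + (-0.181) = 9.83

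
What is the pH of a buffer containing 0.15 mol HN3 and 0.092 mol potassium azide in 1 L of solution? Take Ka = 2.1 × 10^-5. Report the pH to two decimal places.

pKa = −log(2.1 × 10^-5) = 4.678
Henderson–Hasselbalch: pH = pKa + log([N3-]/[HN3]) = 4.678 + log(0.092/0.15)
pH = 4.678 + (-0.212) = 4.47

pH = 4.47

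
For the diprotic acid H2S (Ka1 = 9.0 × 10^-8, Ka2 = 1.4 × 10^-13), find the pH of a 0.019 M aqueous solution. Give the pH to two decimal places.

Since Ka1 ≫ Ka2, the first ionization dominates [H+].
Ka1 = x²/(0.019 − x) = 9.0 × 10^-8
x ≈ √(9.0 × 10^-8 × 0.019) = 4.14 × 10^-5 M
pH = −log(4.14 × 10^-5) = 4.38

pH = 4.38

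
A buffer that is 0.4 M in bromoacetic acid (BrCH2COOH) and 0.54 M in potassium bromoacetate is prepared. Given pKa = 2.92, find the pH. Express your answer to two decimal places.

pH = 3.05

Using pH = pKa + log([base]/[acid]) with [base]/[acid] = 0.54/0.4:
pH = 2.92 + (+0.130) = 3.05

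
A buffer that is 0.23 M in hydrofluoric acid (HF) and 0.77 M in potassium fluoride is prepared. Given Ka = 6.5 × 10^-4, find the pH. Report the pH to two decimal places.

pKa = −log(6.5 × 10^-4) = 3.187
Henderson–Hasselbalch: pH = pKa + log([F-]/[HF]) = 3.187 + log(0.77/0.23)
pH = 3.187 + (+0.525) = 3.71

pH = 3.71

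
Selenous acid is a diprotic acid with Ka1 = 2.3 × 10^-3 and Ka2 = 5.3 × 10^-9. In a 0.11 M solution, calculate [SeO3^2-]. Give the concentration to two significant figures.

5.3 × 10^-9 M

First ionization gives [H+] ≈ [HSeO3-] = 1.48 × 10^-2 M.
Second step: Ka2 = [H+][SeO3^2-]/[HSeO3-] ≈ [SeO3^2-] (since [H+] ≈ [HSeO3-]).
So [SeO3^2-] ≈ Ka2.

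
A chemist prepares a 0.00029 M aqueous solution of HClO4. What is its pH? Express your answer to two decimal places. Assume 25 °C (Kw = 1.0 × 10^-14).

pH = 3.54

HClO4 is a strong acid and dissociates completely, so [H+] = 0.00029 M.
pH = -log(0.00029) = 3.54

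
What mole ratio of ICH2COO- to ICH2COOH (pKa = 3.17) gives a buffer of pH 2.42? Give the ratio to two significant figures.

pH = pKa + log(r) ⇒ log(r) = 2.42 − 3.17 = -0.75
r = [ICH2COO-]/[ICH2COOH] = 10^(-0.75) = 0.178

ratio = 0.18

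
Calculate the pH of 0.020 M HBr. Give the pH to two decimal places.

pH = 1.70

HBr is a strong acid and dissociates completely, so [H+] = 0.020 M.
pH = -log(0.02) = 1.70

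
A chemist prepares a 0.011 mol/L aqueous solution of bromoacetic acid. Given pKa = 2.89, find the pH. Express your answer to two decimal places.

BrCH2COOH ⇌ BrCH2COO- + H+
Ka = 10^(−2.89) = 1.29 × 10^-3
Let x = [H+] at equilibrium. Ka = x²/(0.011 − x).
Here C₀/Ka ≈ 8.53, so the small-x approximation fails. Use the quadratic:
x = [−0.00129 + √(0.00129² + 5.68e-05)]/2 = 3.18 × 10^-3 M
pH = −log(3.18 × 10^-3) = 2.50

pH = 2.50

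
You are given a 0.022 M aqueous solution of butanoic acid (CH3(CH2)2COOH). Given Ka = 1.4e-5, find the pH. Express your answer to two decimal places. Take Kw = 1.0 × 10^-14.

CH3(CH2)2COOH ⇌ CH3(CH2)2COO- + H+
Let x = [H+] at equilibrium. Ka = x²/(0.022 − x).
Assume x ≪ 0.022: x ≈ √(1.4 × 10^-5 × 0.022) = 5.55 × 10^-4 M
Check: 2.5% ionized — well under 5%, approximation valid.
pH = −log(5.55 × 10^-4) = 3.26

pH = 3.26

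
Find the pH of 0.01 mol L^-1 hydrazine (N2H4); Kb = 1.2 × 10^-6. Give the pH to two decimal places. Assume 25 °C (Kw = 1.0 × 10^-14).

pH = 10.04

N2H4 + H2O ⇌ N2H5+ + OH-
Kb = [OH-]²/(0.01 − [OH-]) = 1.2 × 10^-6
Since Kb ≪ C₀, [OH-] ≈ √(Kb·C₀) = 1.10 × 10^-4 M.
Check: 1.1% ionized — well under 5%, approximation valid.
pOH = 3.96, so pH = 14.00 − pOH = 10.04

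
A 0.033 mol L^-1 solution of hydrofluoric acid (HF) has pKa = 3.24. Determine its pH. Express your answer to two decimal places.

pH = 2.39

HF ⇌ F- + H+
Ka = 10^(−3.24) = 5.75 × 10^-4
Ka = [H+]²/(0.033 − [H+]) = 5.75 × 10^-4
Here C₀/Ka ≈ 57.4, so the small-[H+] approximation fails. Use the quadratic:
[H+] = [−0.000575 + √(0.000575² + 7.59e-05)]/2 = 4.08 × 10^-3 M
pH = −log(4.08 × 10^-3) = 2.39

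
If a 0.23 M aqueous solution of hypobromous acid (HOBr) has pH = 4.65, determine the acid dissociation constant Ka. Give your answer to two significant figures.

Ka = 2.2 × 10^-9

[H+] = 10^(-4.65) = 2.24 × 10^-5 M
At equilibrium [HA] = 0.23 − 2.24 × 10^-5 = 2.30 × 10^-1 M
Ka = [H+][A-]/[HA] = (2.24 × 10^-5)² / 2.30 × 10^-1 = 2.2 × 10^-9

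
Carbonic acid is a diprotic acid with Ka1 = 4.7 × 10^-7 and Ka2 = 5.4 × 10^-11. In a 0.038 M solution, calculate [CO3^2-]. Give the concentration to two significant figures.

First ionization gives [H+] ≈ [HCO3-] = 1.34 × 10^-4 M.
Second step: Ka2 = [H+][CO3^2-]/[HCO3-] ≈ [CO3^2-] (since [H+] ≈ [HCO3-]).
So [CO3^2-] ≈ Ka2.

5.4 × 10^-11 M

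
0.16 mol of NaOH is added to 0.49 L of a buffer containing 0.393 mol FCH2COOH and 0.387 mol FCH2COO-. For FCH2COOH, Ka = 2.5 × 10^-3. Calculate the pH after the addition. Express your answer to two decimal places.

After neutralization: n(FCH2COOH) = 0.233 mol, n(FCH2COO-) = 0.547 mol.
pKa = −log(2.5 × 10^-3) = 2.602
Henderson–Hasselbalch with mole ratio 0.547/0.233: pH = 2.602 + (+0.371)

pH = 2.97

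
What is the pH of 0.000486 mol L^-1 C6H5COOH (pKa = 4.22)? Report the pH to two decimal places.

C6H5COOH ⇌ C6H5COO- + H+
Ka = 10^(−4.22) = 6.03 × 10^-5
From the ICE table, Ka = [H+]²/(0.000486 − [H+]) = 6.03 × 10^-5.
[H+] is not negligible relative to C₀; solve [H+]² + 6.03e-05·[H+] − 2.93e-08 = 0.
[H+] = [−6.03e-05 + √(6.03e-05² + 1.17e-07)]/2 = 1.44 × 10^-4 M
pH = −log[H+] = −log(1.44 × 10^-4) = 3.84

pH = 3.84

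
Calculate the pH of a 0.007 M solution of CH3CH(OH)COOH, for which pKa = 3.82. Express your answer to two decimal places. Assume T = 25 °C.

pH = 3.02

CH3CH(OH)COOH ⇌ CH3CH(OH)COO- + H+
Ka = 10^(−3.82) = 1.51 × 10^-4
Ka = [H+]²/(0.007 − [H+]) = 1.51 × 10^-4
[H+] is not negligible relative to C₀; solve [H+]² + 0.000151·[H+] − 1.06e-06 = 0.
[H+] = [−0.000151 + √(0.000151² + 4.23e-06)]/2 = 9.55 × 10^-4 M
pH = −log[H+] = −log(9.55 × 10^-4) = 3.02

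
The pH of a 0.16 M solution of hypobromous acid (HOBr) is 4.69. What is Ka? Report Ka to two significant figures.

[H+] = 10^(-4.69) = 2.04 × 10^-5 M
At equilibrium [HA] = 0.16 − 2.04 × 10^-5 = 1.60 × 10^-1 M
Ka = [H+][A-]/[HA] = (2.04 × 10^-5)² / 1.60 × 10^-1 = 2.6 × 10^-9

Ka = 2.6 × 10^-9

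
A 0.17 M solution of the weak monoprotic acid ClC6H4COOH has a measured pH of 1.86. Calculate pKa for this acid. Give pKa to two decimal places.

[H+] = 10^(-1.86) = 1.38 × 10^-2 M
At equilibrium [HA] = 0.17 − 1.38 × 10^-2 = 1.56 × 10^-1 M
Ka = [H+][A-]/[HA] = (1.38 × 10^-2)² / 1.56 × 10^-1 = 1.22 × 10^-3
pKa = -log(1.22 × 10^-3) = 2.91

pKa = 2.91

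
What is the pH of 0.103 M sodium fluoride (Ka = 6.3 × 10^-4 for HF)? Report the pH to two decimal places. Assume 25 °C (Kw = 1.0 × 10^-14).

F- is the conjugate base of the weak acid HF.
Kb = Kw/Ka = 1.0×10^-14 / 6.3 × 10^-4 = 1.59 × 10^-11
From the ICE table, Kb = [OH-]²/(0.103 − [OH-]) = 1.59 × 10^-11.
Neglecting [OH-] in the denominator: [OH-] = √(1.59 × 10^-11 × 0.103) = 1.28 × 10^-6 M
pOH = −log(1.28 × 10^-6) = 5.89; pH = 14.00 − 5.89 = 8.11

pH = 8.11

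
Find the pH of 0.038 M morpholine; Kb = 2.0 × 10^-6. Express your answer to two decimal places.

C4H8ONH + H2O ⇌ C4H8ONH2+ + OH-
Kb = x²/(0.038 − x) = 2.0 × 10^-6
Neglecting x in the denominator: x = √(2.0 × 10^-6 × 0.038) = 2.76 × 10^-4 M
pOH = −log(2.76 × 10^-4) = 3.56; pH = 14.00 − 3.56 = 10.44

pH = 10.44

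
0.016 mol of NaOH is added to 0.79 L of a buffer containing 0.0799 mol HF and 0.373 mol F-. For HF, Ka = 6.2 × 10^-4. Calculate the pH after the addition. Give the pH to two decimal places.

pH = 3.99

After neutralization: n(HF) = 0.0639 mol, n(F-) = 0.389 mol.
pKa = −log(6.2 × 10^-4) = 3.208
pH = pKa + log([A⁻]/[HA]) = 3.208 + log(0.389/0.0639) = 3.208 +0.784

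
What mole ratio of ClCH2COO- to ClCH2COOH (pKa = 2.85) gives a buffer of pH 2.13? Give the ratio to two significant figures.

ratio = 0.19

pH = pKa + log(r) ⇒ log(r) = 2.13 − 2.85 = -0.72
r = [ClCH2COO-]/[ClCH2COOH] = 10^(-0.72) = 0.191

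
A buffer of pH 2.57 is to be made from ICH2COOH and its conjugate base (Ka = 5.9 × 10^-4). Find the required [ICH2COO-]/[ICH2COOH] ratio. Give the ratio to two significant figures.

pKa = -log(5.9 × 10^-4) = 3.229
pH = pKa + log(r) ⇒ log(r) = 2.57 − 3.229 = -0.659
r = [ICH2COO-]/[ICH2COOH] = 10^(-0.659) = 0.219

ratio = 0.22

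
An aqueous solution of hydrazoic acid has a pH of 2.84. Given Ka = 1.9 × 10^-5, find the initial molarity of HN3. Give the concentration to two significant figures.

C₀ = 1.1 × 10^-1 M

[H+] = 10^(-2.84) = 1.45 × 10^-3 M = x
Ka = x²/(C₀ − x) ⇒ C₀ = x + x²/Ka
C₀ = 1.45 × 10^-3 + (1.45 × 10^-3)²/(1.9 × 10^-5) = 1.12 × 10^-1 M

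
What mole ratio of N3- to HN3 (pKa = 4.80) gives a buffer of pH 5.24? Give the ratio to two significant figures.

pH = pKa + log(r) ⇒ log(r) = 5.24 − 4.80 = +0.44
r = [N3-]/[HN3] = 10^(+0.44) = 2.75

ratio = 2.8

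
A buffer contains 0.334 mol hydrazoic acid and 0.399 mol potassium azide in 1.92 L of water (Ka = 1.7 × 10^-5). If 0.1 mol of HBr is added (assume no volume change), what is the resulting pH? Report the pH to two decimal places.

Added H+ converts N3- to HN3: HN3 → 0.434 mol, N3- → 0.299 mol.
pKa = −log(1.7 × 10^-5) = 4.770
pH = pKa + log(n_N3-/n_HN3) = 4.770 + log(0.299/0.434) = 4.770 + (-0.162)

pH = 4.61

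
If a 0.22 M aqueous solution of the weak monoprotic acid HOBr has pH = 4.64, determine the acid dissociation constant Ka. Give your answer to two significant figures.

[H+] = 10^(-4.64) = 2.29 × 10^-5 M
At equilibrium [HA] = 0.22 − 2.29 × 10^-5 = 2.20 × 10^-1 M
Ka = [H+][A-]/[HA] = (2.29 × 10^-5)² / 2.20 × 10^-1 = 2.4 × 10^-9

Ka = 2.4 × 10^-9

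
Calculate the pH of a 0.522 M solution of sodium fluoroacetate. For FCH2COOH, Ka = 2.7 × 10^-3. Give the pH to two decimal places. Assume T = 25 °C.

FCH2COO- is the conjugate base of the weak acid FCH2COOH.
Kb = Kw/Ka = 1.0×10^-14 / 2.7 × 10^-3 = 3.70 × 10^-12
Kb = x²/(0.522 − x) = 3.70 × 10^-12
Assume x ≪ 0.522: x ≈ √(3.70 × 10^-12 × 0.522) = 1.39 × 10^-6 M
(x/C₀ = 0.00027% < 5%, so the approximation holds.)
pOH = −log(1.39 × 10^-6) = 5.86; pH = 14.00 − 5.86 = 8.14

pH = 8.14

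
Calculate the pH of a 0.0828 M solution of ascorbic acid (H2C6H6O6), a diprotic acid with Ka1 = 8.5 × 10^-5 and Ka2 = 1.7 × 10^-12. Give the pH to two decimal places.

Ka1 ≫ Ka2, so treat the first dissociation as the only significant source of H+.
Ka1 = x²/(0.0828 − x) = 8.5 × 10^-5
x ≈ √(8.5 × 10^-5 × 0.0828) = 2.65 × 10^-3 M
pH = −log(2.65 × 10^-3) = 2.58

pH = 2.58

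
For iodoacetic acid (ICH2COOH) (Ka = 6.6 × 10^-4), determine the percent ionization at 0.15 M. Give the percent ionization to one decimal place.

6.4%

ICH2COOH ⇌ ICH2COO- + H+; let x = [H+] at equilibrium.
Solve x² + 0.00066x − 9.9e-05 = 0 → x = 9.63 × 10^-3 M
Fraction ionized = 9.63 × 10^-3 / 0.15 = 0.0642 → 6.4%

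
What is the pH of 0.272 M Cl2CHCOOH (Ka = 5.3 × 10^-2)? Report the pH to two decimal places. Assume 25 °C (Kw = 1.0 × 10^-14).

Cl2CHCOOH ⇌ Cl2CHCOO- + H+
From the ICE table, Ka = x²/(0.272 − x) = 5.3 × 10^-2.
Here C₀/Ka ≈ 5.13, so the small-x approximation fails. Use the quadratic:
x = (−Ka + √(Ka² + 4·Ka·C₀))/2 = 9.65 × 10^-2 M
pH = −log(9.65 × 10^-2) = 1.02

pH = 1.02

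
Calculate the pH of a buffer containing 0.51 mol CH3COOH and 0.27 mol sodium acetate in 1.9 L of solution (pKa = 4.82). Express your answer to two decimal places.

pH = 4.54

pH = pKa + log([A⁻]/[HA]) = 4.82 + log(0.27/0.51)
pH = 4.82 + (-0.276) = 4.54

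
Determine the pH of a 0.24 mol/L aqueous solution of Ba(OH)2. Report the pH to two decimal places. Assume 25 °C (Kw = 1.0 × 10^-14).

pH = 13.68

Ba(OH)2 is a strong base (each formula unit releases 2 OH-); [OH-] = 0.48 M.
pOH = -log(0.48) = 0.32
pH = 14.00 - 0.32 = 13.68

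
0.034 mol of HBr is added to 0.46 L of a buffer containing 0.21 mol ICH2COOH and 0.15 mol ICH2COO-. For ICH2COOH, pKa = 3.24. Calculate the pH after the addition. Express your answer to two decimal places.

pH = 2.92

Added H+ converts ICH2COO- to ICH2COOH: ICH2COOH → 0.244 mol, ICH2COO- → 0.116 mol.
pH = pKa + log([A⁻]/[HA]) = 3.24 + log(0.116/0.244) = 3.24 -0.323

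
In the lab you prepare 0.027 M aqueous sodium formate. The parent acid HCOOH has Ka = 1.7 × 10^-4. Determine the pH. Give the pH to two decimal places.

pH = 8.10

HCOO- is the conjugate base of the weak acid HCOOH.
Kb = Kw/Ka = 1.0×10^-14 / 1.7 × 10^-4 = 5.88 × 10^-11
Kb = [OH-]²/(0.027 − [OH-]) = 5.88 × 10^-11
Assume [OH-] ≪ 0.027: [OH-] ≈ √(5.88 × 10^-11 × 0.027) = 1.26 × 10^-6 M
Check: 0.0047% ionized — well under 5%, approximation valid.
pOH = 5.90, so pH = 14.00 − pOH = 8.10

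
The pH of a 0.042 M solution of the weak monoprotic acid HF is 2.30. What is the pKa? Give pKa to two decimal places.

[H+] = 10^(-2.30) = 5.01 × 10^-3 M
At equilibrium [HA] = 0.042 − 5.01 × 10^-3 = 3.70 × 10^-2 M
Ka = [H+][A-]/[HA] = (5.01 × 10^-3)² / 3.70 × 10^-2 = 6.78 × 10^-4
pKa = -log(6.78 × 10^-4) = 3.17

pKa = 3.17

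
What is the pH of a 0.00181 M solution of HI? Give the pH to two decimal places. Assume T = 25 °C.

pH = 2.74

HI is a strong acid and dissociates completely, so [H+] = 0.00181 M.
pH = -log(0.00181) = 2.74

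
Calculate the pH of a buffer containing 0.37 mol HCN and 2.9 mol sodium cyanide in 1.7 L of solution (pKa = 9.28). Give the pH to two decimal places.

Henderson–Hasselbalch: pH = pKa + log([CN-]/[HCN]) = 9.28 + log(2.9/0.37)
pH = 9.28 + (+0.894) = 10.17

pH = 10.17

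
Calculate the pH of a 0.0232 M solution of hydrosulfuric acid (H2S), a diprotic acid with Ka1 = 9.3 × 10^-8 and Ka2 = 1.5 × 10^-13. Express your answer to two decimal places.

Ka1 ≫ Ka2, so treat the first dissociation as the only significant source of H+.
Ka1 = x²/(0.0232 − x) = 9.3 × 10^-8
x ≈ √(9.3 × 10^-8 × 0.0232) = 4.64 × 10^-5 M
pH = −log(4.64 × 10^-5) = 4.33

pH = 4.33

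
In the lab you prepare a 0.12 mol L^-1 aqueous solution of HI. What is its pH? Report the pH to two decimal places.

HI is a strong acid and dissociates completely, so [H+] = 0.12 M.
pH = -log(0.12) = 0.92

pH = 0.92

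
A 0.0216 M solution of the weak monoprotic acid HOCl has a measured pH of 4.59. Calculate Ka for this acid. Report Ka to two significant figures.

[H+] = 10^(-4.59) = 2.57 × 10^-5 M
At equilibrium [HA] = 0.0216 − 2.57 × 10^-5 = 2.16 × 10^-2 M
Ka = [H+][A-]/[HA] = (2.57 × 10^-5)² / 2.16 × 10^-2 = 3.1 × 10^-8

Ka = 3.1 × 10^-8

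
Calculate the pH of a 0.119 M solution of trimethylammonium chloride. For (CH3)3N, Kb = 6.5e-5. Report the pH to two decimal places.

(CH3)3NH+ is the conjugate acid of the weak base (CH3)3N.
Ka = Kw/Kb = 1.0×10^-14 / 6.5 × 10^-5 = 1.54 × 10^-10
From the ICE table, Ka = [H+]²/(0.119 − [H+]) = 1.54 × 10^-10.
Assume [H+] ≪ 0.119: [H+] ≈ √(1.54 × 10^-10 × 0.119) = 4.28 × 10^-6 M
pH = −log[H+] = −log(4.28 × 10^-6) = 5.37

pH = 5.37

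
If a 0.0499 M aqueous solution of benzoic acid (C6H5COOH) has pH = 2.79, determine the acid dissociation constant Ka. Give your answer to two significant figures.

Ka = 5.4 × 10^-5

[H+] = 10^(-2.79) = 1.62 × 10^-3 M
At equilibrium [HA] = 0.0499 − 1.62 × 10^-3 = 4.83 × 10^-2 M
Ka = [H+][A-]/[HA] = (1.62 × 10^-3)² / 4.83 × 10^-2 = 5.4 × 10^-5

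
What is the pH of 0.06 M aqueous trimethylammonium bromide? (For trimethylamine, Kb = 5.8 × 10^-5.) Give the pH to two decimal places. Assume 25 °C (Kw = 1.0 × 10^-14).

pH = 5.49

(CH3)3NH+ is the conjugate acid of the weak base (CH3)3N.
Ka = Kw/Kb = 1.0×10^-14 / 5.8 × 10^-5 = 1.72 × 10^-10
Ka = x²/(0.06 − x) = 1.72 × 10^-10
Assume x ≪ 0.06: x ≈ √(1.72 × 10^-10 × 0.06) = 3.21 × 10^-6 M
(x/C₀ = 0.0054% < 5%, so the approximation holds.)
pH = −log[H+] = −log(3.21 × 10^-6) = 5.49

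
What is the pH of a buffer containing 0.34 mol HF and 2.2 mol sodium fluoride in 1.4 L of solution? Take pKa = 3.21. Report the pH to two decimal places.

pH = 4.02

Using pH = pKa + log([base]/[acid]) with [base]/[acid] = 2.2/0.34:
pH = 3.21 + (+0.811) = 4.02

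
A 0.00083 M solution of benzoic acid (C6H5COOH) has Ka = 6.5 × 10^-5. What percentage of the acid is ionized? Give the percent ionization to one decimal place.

24.3%

C6H5COOH ⇌ C6H5COO- + H+; let x = [H+] at equilibrium.
Solve x² + 6.5e-05x − 5.39e-08 = 0 → x = 2.02 × 10^-4 M
% ionization = x/C₀ × 100% = 2.02 × 10^-4/0.00083 × 100% = 24.3%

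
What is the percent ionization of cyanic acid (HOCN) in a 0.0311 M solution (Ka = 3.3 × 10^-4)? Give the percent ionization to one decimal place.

9.8%

HOCN ⇌ OCN- + H+; let x = [H+] at equilibrium.
Ka = x²/(C₀ − x); solving the quadratic gives x = 3.04 × 10^-3 M.
Fraction ionized = 3.04 × 10^-3 / 0.0311 = 0.0977 → 9.8%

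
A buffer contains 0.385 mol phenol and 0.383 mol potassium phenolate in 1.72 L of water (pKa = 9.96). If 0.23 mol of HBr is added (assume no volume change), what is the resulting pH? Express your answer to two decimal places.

pH = 9.36

Added H+ converts C6H5O- to C6H5OH: C6H5OH → 0.615 mol, C6H5O- → 0.153 mol.
Henderson–Hasselbalch with mole ratio 0.153/0.615: pH = 9.96 + (-0.604)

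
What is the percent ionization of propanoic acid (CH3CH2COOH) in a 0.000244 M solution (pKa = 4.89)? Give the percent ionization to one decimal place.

20.5%

CH3CH2COOH ⇌ CH3CH2COO- + H+; let x = [H+] at equilibrium.
Ka = 10^(−4.89) = 1.29 × 10^-5
Solve x² + 1.29e-05x − 3.15e-09 = 0 → x = 5.00 × 10^-5 M
Fraction ionized = 5.00 × 10^-5 / 0.000244 = 0.2049 → 20.5%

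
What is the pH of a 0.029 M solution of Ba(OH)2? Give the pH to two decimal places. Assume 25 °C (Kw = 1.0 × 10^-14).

pH = 12.76

Ba(OH)2 is a strong base (each formula unit releases 2 OH-); [OH-] = 0.058 M.
pOH = -log(0.058) = 1.24
pH = 14.00 - 1.24 = 12.76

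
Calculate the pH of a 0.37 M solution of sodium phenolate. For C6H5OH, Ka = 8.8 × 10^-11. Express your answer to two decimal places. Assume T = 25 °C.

pH = 11.81

C6H5O- is the conjugate base of the weak acid C6H5OH.
Kb = Kw/Ka = 1.0×10^-14 / 8.8 × 10^-11 = 1.14 × 10^-4
Kb = [OH-]²/(0.37 − [OH-]) = 1.14 × 10^-4
Assume [OH-] ≪ 0.37: [OH-] ≈ √(1.14 × 10^-4 × 0.37) = 6.49 × 10^-3 M
Check: 1.8% ionized — well under 5%, approximation valid.
pOH = 2.19, so pH = 14.00 − pOH = 11.81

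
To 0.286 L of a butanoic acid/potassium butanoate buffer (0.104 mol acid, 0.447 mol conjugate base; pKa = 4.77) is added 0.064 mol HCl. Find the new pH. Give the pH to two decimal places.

pH = 5.13

Added H+ converts CH3(CH2)2COO- to CH3(CH2)2COOH: CH3(CH2)2COOH → 0.168 mol, CH3(CH2)2COO- → 0.383 mol.
Henderson–Hasselbalch with mole ratio 0.383/0.168: pH = 4.77 + (+0.358)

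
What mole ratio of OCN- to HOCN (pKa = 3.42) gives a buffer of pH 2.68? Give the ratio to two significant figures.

pH = pKa + log(r) ⇒ log(r) = 2.68 − 3.42 = -0.74
r = [OCN-]/[HOCN] = 10^(-0.74) = 0.182

ratio = 0.18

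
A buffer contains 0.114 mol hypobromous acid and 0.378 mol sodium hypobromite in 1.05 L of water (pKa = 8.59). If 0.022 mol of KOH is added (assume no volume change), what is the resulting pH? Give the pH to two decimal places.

pH = 9.23

After neutralization: n(HOBr) = 0.092 mol, n(OBr-) = 0.4 mol.
pH = pKa + log([A⁻]/[HA]) = 8.59 + log(0.4/0.092) = 8.59 +0.638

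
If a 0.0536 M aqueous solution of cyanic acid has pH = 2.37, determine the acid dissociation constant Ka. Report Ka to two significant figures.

[H+] = 10^(-2.37) = 4.27 × 10^-3 M
At equilibrium [HA] = 0.0536 − 4.27 × 10^-3 = 4.93 × 10^-2 M
Ka = [H+][A-]/[HA] = (4.27 × 10^-3)² / 4.93 × 10^-2 = 3.7 × 10^-4

Ka = 3.7 × 10^-4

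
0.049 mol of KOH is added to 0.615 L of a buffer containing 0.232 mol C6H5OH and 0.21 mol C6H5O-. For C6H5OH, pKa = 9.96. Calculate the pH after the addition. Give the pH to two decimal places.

pH = 10.11

After neutralization: n(C6H5OH) = 0.183 mol, n(C6H5O-) = 0.259 mol.
pH = pKa + log([A⁻]/[HA]) = 9.96 + log(0.259/0.183) = 9.96 +0.151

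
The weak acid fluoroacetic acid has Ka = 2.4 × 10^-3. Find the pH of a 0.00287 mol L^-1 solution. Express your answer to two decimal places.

pH = 2.77

FCH2COOH ⇌ FCH2COO- + H+
From the ICE table, Ka = [H+]²/(0.00287 − [H+]) = 2.4 × 10^-3.
The 5% rule fails; solving [H+]² + Ka·[H+] − Ka·C₀ = 0 exactly:
[H+] = (−Ka + √(Ka² + 4·Ka·C₀))/2 = 1.69 × 10^-3 M
pH = −log[H+] = −log(1.69 × 10^-3) = 2.77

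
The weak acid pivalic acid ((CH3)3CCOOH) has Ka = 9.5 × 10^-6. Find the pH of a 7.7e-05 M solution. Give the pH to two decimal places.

pH = 4.64

(CH3)3CCOOH ⇌ (CH3)3CCOO- + H+
Ka = x²/(7.7e-05 − x) = 9.5 × 10^-6
Here C₀/Ka ≈ 8.11, so the small-x approximation fails. Use the quadratic:
x = (−Ka + √(Ka² + 4·Ka·C₀))/2 = 2.27 × 10^-5 M
pH = −log[H+] = −log(2.27 × 10^-5) = 4.64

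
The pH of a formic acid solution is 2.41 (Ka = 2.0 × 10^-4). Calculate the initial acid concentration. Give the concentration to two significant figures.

C₀ = 8.0 × 10^-2 M

[H+] = 10^(-2.41) = 3.89 × 10^-3 M = x
Ka = x²/(C₀ − x) ⇒ C₀ = x + x²/Ka
C₀ = 3.89 × 10^-3 + (3.89 × 10^-3)²/(2.0 × 10^-4) = 7.96 × 10^-2 M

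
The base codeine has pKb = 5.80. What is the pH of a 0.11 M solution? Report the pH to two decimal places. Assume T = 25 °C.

pH = 10.62

C18H21NO3 + H2O ⇌ C18H22NO3+ + OH-
Kb = 10^(−5.80) = 1.58 × 10^-6
From the ICE table, Kb = x²/(0.11 − x) = 1.58 × 10^-6.
Assume x ≪ 0.11: x ≈ √(1.58 × 10^-6 × 0.11) = 4.17 × 10^-4 M
(x/C₀ = 0.38% < 5%, so the approximation holds.)
pOH = 3.38, so pH = 14.00 − pOH = 10.62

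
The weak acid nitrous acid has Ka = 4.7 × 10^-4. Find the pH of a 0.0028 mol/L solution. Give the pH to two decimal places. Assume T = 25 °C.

pH = 3.03

HNO2 ⇌ NO2- + H+
Ka = [H+]²/(0.0028 − [H+]) = 4.7 × 10^-4
The 5% rule fails; solving [H+]² + Ka·[H+] − Ka·C₀ = 0 exactly:
[H+] = [−0.00047 + √(0.00047² + 5.26e-06)]/2 = 9.36 × 10^-4 M
pH = −log(9.36 × 10^-4) = 3.03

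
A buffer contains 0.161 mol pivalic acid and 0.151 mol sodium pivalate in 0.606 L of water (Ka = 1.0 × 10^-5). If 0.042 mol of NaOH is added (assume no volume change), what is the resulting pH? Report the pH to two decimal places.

pH = 5.21

OH- converts (CH3)3CCOOH to (CH3)3CCOO-: (CH3)3CCOOH → 0.119 mol, (CH3)3CCOO- → 0.193 mol.
pKa = −log(1.0 × 10^-5) = 5.000
pH = pKa + log(n_(CH3)3CCOO-/n_(CH3)3CCOOH) = 5.000 + log(0.193/0.119) = 5.000 + (+0.210)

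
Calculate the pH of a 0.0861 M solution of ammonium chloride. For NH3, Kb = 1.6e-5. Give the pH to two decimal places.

pH = 5.13

NH4+ is the conjugate acid of the weak base NH3.
Ka = Kw/Kb = 1.0×10^-14 / 1.6 × 10^-5 = 6.25 × 10^-10
Ka = [H+]²/(0.0861 − [H+]) = 6.25 × 10^-10
Neglecting [H+] in the denominator: [H+] = √(6.25 × 10^-10 × 0.0861) = 7.34 × 10^-6 M
pH = −log[H+] = −log(7.34 × 10^-6) = 5.13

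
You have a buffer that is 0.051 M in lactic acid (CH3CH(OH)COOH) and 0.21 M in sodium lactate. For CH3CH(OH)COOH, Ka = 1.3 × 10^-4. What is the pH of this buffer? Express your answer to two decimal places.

pH = 4.50

pKa = −log(1.3 × 10^-4) = 3.886
Henderson–Hasselbalch: pH = pKa + log([CH3CH(OH)COO-]/[CH3CH(OH)COOH]) = 3.886 + log(0.21/0.051)
pH = 3.886 + (+0.615) = 4.50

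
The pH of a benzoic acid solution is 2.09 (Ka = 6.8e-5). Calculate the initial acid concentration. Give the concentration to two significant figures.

C₀ = 9.8 × 10^-1 M

[H+] = 10^(-2.09) = 8.13 × 10^-3 M = x
Ka = x²/(C₀ − x) ⇒ C₀ = x + x²/Ka
C₀ = 8.13 × 10^-3 + (8.13 × 10^-3)²/(6.8 × 10^-5) = 9.80 × 10^-1 M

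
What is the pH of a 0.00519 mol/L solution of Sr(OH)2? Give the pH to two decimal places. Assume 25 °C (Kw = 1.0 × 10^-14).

Sr(OH)2 is a strong base (each formula unit releases 2 OH-); [OH-] = 0.0104 M.
pOH = -log(0.0104) = 1.98
pH = 14.00 - 1.98 = 12.02

pH = 12.02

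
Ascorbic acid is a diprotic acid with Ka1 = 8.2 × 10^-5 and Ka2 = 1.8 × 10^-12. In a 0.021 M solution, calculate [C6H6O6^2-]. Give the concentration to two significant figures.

First ionization gives [H+] ≈ [HC6H6O6-] = 1.27 × 10^-3 M.
Second step: Ka2 = [H+][C6H6O6^2-]/[HC6H6O6-] ≈ [C6H6O6^2-] (since [H+] ≈ [HC6H6O6-]).
So [C6H6O6^2-] ≈ Ka2.

1.8 × 10^-12 M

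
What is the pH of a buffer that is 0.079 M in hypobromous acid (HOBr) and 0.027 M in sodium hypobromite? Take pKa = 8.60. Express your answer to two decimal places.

Using pH = pKa + log([base]/[acid]) with [base]/[acid] = 0.027/0.079:
pH = 8.60 + (-0.466) = 8.13

pH = 8.13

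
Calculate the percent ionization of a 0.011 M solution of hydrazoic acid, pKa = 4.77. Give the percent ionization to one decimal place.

HN3 ⇌ N3- + H+; let x = [H+] at equilibrium.
Ka = 10^(−4.77) = 1.70 × 10^-5
x ≈ √(Ka·C₀) = √(1.70 × 10^-5 × 0.011) = 4.32 × 10^-4 M
Fraction ionized = 4.32 × 10^-4 / 0.011 = 0.0393 → 3.9%

3.9%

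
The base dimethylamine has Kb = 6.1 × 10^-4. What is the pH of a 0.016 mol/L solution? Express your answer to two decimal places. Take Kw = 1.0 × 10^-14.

pH = 11.45

(CH3)2NH + H2O ⇌ (CH3)2NH2+ + OH-
Kb = x²/(0.016 − x) = 6.1 × 10^-4
x is not negligible relative to C₀; solve x² + 0.00061·x − 9.76e-06 = 0.
x = (−Kb + √(Kb² + 4·Kb·C₀))/2 = 2.83 × 10^-3 M
pOH = 2.55, so pH = 14.00 − pOH = 11.45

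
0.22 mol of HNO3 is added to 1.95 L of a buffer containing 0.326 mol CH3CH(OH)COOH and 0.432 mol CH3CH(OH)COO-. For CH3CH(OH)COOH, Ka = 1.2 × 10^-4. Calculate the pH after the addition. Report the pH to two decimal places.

pH = 3.51

After neutralization: n(CH3CH(OH)COOH) = 0.546 mol, n(CH3CH(OH)COO-) = 0.212 mol.
pKa = −log(1.2 × 10^-4) = 3.921
pH = pKa + log(n_CH3CH(OH)COO-/n_CH3CH(OH)COOH) = 3.921 + log(0.212/0.546) = 3.921 + (-0.411)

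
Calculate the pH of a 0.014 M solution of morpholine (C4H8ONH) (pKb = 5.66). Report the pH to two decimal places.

C4H8ONH + H2O ⇌ C4H8ONH2+ + OH-
Kb = 10^(−5.66) = 2.19 × 10^-6
From the ICE table, Kb = [OH-]²/(0.014 − [OH-]) = 2.19 × 10^-6.
Since Kb ≪ C₀, [OH-] ≈ √(Kb·C₀) = 1.75 × 10^-4 M.
pOH = 3.76, so pH = 14.00 − pOH = 10.24

pH = 10.24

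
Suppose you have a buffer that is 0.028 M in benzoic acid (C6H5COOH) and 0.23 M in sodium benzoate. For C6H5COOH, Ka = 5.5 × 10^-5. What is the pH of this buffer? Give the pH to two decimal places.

pKa = −log(5.5 × 10^-5) = 4.260
Using pH = pKa + log([base]/[acid]) with [base]/[acid] = 0.23/0.028:
pH = 4.260 + (+0.915) = 5.17

pH = 5.17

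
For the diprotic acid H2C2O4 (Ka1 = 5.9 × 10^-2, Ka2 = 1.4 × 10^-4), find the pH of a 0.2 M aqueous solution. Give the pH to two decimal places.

Ka1 ≫ Ka2, so treat the first dissociation as the only significant source of H+.
Ka1 = x²/(0.2 − x) = 5.9 × 10^-2
Solving the quadratic: x = (−Ka1 + √(Ka1² + 4·Ka1·C₀))/2 = 8.31 × 10^-2 M
pH = −log(8.31 × 10^-2) = 1.08

pH = 1.08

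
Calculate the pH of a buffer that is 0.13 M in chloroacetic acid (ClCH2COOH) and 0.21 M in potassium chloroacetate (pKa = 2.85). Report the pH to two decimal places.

pH = 3.06

pH = pKa + log([A⁻]/[HA]) = 2.85 + log(0.21/0.13)
pH = 2.85 + (+0.208) = 3.06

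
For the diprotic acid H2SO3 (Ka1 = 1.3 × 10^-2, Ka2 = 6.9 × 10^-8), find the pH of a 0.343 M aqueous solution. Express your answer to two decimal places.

pH = 1.22

Since Ka1 ≫ Ka2, the first ionization dominates [H+].
Ka1 = x²/(0.343 − x) = 1.3 × 10^-2
Solving the quadratic: x = (−Ka1 + √(Ka1² + 4·Ka1·C₀))/2 = 6.06 × 10^-2 M
pH = −log(6.06 × 10^-2) = 1.22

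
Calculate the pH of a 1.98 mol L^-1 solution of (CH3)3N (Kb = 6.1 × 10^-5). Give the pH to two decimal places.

(CH3)3N + H2O ⇌ (CH3)3NH+ + OH-
Let x = [OH-] at equilibrium. Kb = x²/(1.98 − x).
Neglecting x in the denominator: x = √(6.1 × 10^-5 × 1.98) = 1.10 × 10^-2 M
pOH = 1.96, so pH = 14.00 − pOH = 12.04

pH = 12.04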